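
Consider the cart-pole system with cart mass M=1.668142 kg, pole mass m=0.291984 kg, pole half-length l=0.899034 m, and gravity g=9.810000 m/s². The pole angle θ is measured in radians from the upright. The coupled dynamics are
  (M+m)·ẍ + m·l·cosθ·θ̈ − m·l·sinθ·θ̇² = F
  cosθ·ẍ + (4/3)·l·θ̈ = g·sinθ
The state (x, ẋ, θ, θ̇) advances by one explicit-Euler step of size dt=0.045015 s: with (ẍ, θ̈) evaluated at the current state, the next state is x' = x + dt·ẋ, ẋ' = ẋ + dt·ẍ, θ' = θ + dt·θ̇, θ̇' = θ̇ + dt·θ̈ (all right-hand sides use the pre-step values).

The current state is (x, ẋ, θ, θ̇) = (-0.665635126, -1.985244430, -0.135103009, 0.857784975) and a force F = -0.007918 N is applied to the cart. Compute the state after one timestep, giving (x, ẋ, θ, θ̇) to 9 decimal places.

sinθ=-0.134692382, cosθ=0.990887462
temp = (F + m·l·θ̇²·sinθ)/(M+m) = (-0.007918 + -0.026015673)/1.960126 = -0.017311986
θ̈ = (g·sinθ − cosθ·temp)/(l·(4/3 − m·cos²θ/(M+m))) = -1.222033160
ẍ = temp − m·l·θ̈·cosθ/(M+m) = 0.144853529
Euler: x'=-0.665635126+0.045015·-1.985244430=-0.755000904, ẋ'=-1.985244430+0.045015·0.144853529=-1.978723848
       θ'=-0.135103009+0.045015·0.857784975=-0.096489818, θ̇'=0.857784975+0.045015·-1.222033160=0.802775152

(-0.755000904, -1.978723848, -0.096489818, 0.802775152)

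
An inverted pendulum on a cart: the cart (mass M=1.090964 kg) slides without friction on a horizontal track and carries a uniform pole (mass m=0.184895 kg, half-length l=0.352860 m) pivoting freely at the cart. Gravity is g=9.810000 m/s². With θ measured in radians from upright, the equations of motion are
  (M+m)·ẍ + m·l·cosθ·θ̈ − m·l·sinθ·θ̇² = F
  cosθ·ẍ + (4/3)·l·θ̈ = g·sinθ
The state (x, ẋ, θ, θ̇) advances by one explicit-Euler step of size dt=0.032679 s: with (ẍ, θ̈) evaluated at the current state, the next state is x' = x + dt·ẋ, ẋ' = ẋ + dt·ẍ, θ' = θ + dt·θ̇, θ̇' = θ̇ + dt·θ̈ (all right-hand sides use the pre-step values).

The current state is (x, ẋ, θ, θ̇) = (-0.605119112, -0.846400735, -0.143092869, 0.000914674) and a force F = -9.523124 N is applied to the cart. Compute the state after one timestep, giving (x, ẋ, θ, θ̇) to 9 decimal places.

(-0.632778642, -1.113882592, -0.143062978, 0.466463977)

sinθ=-0.142605051, cosθ=0.989779672
temp = (F + m·l·θ̇²·sinθ)/(M+m) = (-9.523124 + -0.000000008)/1.275859 = -7.464088122
θ̈ = (g·sinθ − cosθ·temp)/(l·(4/3 − m·cos²θ/(M+m))) = 14.246130637
ẍ = temp − m·l·θ̈·cosθ/(M+m) = -8.185129799
Euler: x'=-0.605119112+0.032679·-0.846400735=-0.632778642, ẋ'=-0.846400735+0.032679·-8.185129799=-1.113882592
       θ'=-0.143092869+0.032679·0.000914674=-0.143062978, θ̇'=0.000914674+0.032679·14.246130637=0.466463977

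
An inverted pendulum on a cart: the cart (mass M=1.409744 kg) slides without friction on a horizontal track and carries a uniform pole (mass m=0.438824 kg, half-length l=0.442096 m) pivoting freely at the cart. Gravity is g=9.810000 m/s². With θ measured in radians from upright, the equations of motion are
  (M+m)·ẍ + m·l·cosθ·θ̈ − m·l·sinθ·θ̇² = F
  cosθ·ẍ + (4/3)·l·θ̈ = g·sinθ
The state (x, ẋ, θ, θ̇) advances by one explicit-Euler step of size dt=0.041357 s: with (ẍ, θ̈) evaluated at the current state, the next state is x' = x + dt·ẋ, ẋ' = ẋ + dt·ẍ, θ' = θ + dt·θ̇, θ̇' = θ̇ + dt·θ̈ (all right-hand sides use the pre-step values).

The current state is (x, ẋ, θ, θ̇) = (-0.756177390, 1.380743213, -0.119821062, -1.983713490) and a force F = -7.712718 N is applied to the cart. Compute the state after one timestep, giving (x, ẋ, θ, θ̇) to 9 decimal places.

(-0.699073993, 1.179383944, -0.201861501, -1.726836746)

sinθ=-0.119534554, cosθ=0.992830041
temp = (F + m·l·θ̇²·sinθ)/(M+m) = (-7.712718 + -0.091255346)/1.848568 = -4.221631742
θ̈ = (g·sinθ − cosθ·temp)/(l·(4/3 − m·cos²θ/(M+m))) = 6.211203516
ẍ = temp − m·l·θ̈·cosθ/(M+m) = -4.868807432
Euler: x'=-0.756177390+0.041357·1.380743213=-0.699073993, ẋ'=1.380743213+0.041357·-4.868807432=1.179383944
       θ'=-0.119821062+0.041357·-1.983713490=-0.201861501, θ̇'=-1.983713490+0.041357·6.211203516=-1.726836746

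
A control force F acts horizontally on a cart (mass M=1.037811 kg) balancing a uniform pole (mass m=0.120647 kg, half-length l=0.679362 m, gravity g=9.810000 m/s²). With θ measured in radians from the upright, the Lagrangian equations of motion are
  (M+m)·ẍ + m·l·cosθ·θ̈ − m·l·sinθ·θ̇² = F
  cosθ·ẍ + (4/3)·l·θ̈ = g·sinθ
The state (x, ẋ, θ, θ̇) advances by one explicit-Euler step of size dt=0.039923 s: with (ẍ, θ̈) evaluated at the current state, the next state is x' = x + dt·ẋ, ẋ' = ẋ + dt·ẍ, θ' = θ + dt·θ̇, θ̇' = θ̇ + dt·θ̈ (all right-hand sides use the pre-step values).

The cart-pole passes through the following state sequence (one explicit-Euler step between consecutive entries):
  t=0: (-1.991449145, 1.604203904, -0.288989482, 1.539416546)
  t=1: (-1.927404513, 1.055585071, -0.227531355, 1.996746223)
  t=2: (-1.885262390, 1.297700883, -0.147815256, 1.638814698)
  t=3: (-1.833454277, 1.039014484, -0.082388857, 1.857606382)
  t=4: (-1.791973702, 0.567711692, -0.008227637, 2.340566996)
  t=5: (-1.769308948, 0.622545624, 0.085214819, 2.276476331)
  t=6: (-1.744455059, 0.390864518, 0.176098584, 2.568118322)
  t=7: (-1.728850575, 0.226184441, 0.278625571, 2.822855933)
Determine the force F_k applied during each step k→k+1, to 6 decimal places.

step 0→1:
  ẍ = (ẋ'−ẋ)/dt = (1.055585071−1.604203904)/0.039923 = -13.741924
  θ̈ = (θ̇'−θ̇)/dt = (1.996746223−1.539416546)/0.039923 = 11.455293
  sinθ=-0.284984, cosθ=0.958532
  F = (M+m)·ẍ + m·l·cosθ·θ̈ − m·l·sinθ·θ̇² = -15.919442 + 0.899976 − -0.055354 = -14.964112
step 1→2:
  ẍ = (ẋ'−ẋ)/dt = (1.297700883−1.055585071)/0.039923 = 6.064570
  θ̈ = (θ̇'−θ̇)/dt = (1.638814698−1.996746223)/0.039923 = -8.965547
  sinθ=-0.225573, cosθ=0.974226
  F = (M+m)·ẍ + m·l·cosθ·θ̈ − m·l·sinθ·θ̇² = 7.025549 + -0.715903 − -0.073714 = 6.383360
step 2→3:
  ẍ = (ẋ'−ẋ)/dt = (1.039014484−1.297700883)/0.039923 = -6.479633
  θ̈ = (θ̇'−θ̇)/dt = (1.857606382−1.638814698)/0.039923 = 5.480342
  sinθ=-0.147278, cosθ=0.989095
  F = (M+m)·ẍ + m·l·cosθ·θ̈ − m·l·sinθ·θ̇² = -7.506383 + 0.444287 − -0.032420 = -7.029676
step 3→4:
  ẍ = (ẋ'−ẋ)/dt = (0.567711692−1.039014484)/0.039923 = -11.805295
  θ̈ = (θ̇'−θ̇)/dt = (2.340566996−1.857606382)/0.039923 = 12.097303
  sinθ=-0.082296, cosθ=0.996608
  F = (M+m)·ẍ + m·l·cosθ·θ̈ − m·l·sinθ·θ̇² = -13.675938 + 0.988168 − -0.023276 = -12.664495
step 4→5:
  ẍ = (ẋ'−ẋ)/dt = (0.622545624−0.567711692)/0.039923 = 1.373492
  θ̈ = (θ̇'−θ̇)/dt = (2.276476331−2.340566996)/0.039923 = -1.605357
  sinθ=-0.008228, cosθ=0.999966
  F = (M+m)·ẍ + m·l·cosθ·θ̈ − m·l·sinθ·θ̇² = 1.591133 + -0.131575 − -0.003694 = 1.463252
step 5→6:
  ẍ = (ẋ'−ẋ)/dt = (0.390864518−0.622545624)/0.039923 = -5.803199
  θ̈ = (θ̇'−θ̇)/dt = (2.568118322−2.276476331)/0.039923 = 7.305112
  sinθ=0.085112, cosθ=0.996371
  F = (M+m)·ẍ + m·l·cosθ·θ̈ − m·l·sinθ·θ̇² = -6.722762 + 0.596576 − 0.036152 = -6.162338
step 6→7:
  ẍ = (ẋ'−ẋ)/dt = (0.226184441−0.390864518)/0.039923 = -4.124942
  θ̈ = (θ̇'−θ̇)/dt = (2.822855933−2.568118322)/0.039923 = 6.380723
  sinθ=0.175190, cosθ=0.984535
  F = (M+m)·ẍ + m·l·cosθ·θ̈ − m·l·sinθ·θ̇² = -4.778573 + 0.514895 − 0.094701 = -4.358379

F_0 = -14.964112 N
F_1 = 6.383360 N
F_2 = -7.029676 N
F_3 = -12.664495 N
F_4 = 1.463252 N
F_5 = -6.162338 N
F_6 = -4.358379 N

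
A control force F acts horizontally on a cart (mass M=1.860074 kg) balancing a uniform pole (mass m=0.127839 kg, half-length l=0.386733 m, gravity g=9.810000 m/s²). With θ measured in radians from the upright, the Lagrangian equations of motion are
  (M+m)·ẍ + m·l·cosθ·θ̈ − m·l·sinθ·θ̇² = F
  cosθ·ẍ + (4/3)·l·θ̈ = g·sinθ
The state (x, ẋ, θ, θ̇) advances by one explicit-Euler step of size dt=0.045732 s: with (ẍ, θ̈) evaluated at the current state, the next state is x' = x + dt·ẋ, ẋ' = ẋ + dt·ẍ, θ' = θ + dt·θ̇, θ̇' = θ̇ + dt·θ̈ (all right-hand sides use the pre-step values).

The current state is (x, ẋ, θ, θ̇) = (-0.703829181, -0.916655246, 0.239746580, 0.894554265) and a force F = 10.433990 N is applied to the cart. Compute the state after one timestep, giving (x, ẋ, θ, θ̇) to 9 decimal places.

sinθ=0.237456462, cosθ=0.971398182
temp = (F + m·l·θ̇²·sinθ)/(M+m) = (10.433990 + 0.009394463)/1.987913 = 5.253441405
θ̈ = (g·sinθ − cosθ·temp)/(l·(4/3 − m·cos²θ/(M+m))) = -5.635655195
ẍ = temp − m·l·θ̈·cosθ/(M+m) = 5.389591805
Euler: x'=-0.703829181+0.045732·-0.916655246=-0.745749659, ẋ'=-0.916655246+0.045732·5.389591805=-0.670178434
       θ'=0.239746580+0.045732·0.894554265=0.280656336, θ̇'=0.894554265+0.045732·-5.635655195=0.636824482

(-0.745749659, -0.670178434, 0.280656336, 0.636824482)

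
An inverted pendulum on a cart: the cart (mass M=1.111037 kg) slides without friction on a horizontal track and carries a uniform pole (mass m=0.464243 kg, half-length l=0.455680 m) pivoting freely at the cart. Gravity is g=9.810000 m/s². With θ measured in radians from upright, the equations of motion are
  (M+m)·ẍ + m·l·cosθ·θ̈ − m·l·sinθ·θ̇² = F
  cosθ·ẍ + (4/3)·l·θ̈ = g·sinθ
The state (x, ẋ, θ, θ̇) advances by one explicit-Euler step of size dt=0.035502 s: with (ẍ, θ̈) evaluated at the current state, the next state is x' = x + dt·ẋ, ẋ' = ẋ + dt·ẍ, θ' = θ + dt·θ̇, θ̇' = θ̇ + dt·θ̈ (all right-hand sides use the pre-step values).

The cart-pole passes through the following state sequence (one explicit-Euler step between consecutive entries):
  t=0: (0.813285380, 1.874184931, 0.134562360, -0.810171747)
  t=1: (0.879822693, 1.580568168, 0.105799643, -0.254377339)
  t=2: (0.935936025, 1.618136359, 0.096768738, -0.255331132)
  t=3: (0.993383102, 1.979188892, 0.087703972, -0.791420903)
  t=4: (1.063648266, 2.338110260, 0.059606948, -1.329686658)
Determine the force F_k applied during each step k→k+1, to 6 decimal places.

step 0→1:
  ẍ = (ẋ'−ẋ)/dt = (1.580568168−1.874184931)/0.035502 = -8.270429
  θ̈ = (θ̇'−θ̇)/dt = (-0.254377339−-0.810171747)/0.035502 = 15.655299
  sinθ=0.134157, cosθ=0.990960
  F = (M+m)·ẍ + m·l·cosθ·θ̈ − m·l·sinθ·θ̇² = -13.028241 + 3.281881 − 0.018628 = -9.764988
step 1→2:
  ẍ = (ẋ'−ẋ)/dt = (1.618136359−1.580568168)/0.035502 = 1.058199
  θ̈ = (θ̇'−θ̇)/dt = (-0.255331132−-0.254377339)/0.035502 = -0.026866
  sinθ=0.105602, cosθ=0.994408
  F = (M+m)·ẍ + m·l·cosθ·θ̈ − m·l·sinθ·θ̇² = 1.666960 + -0.005652 − 0.001446 = 1.659863
step 2→3:
  ẍ = (ẋ'−ẋ)/dt = (1.979188892−1.618136359)/0.035502 = 10.169921
  θ̈ = (θ̇'−θ̇)/dt = (-0.791420903−-0.255331132)/0.035502 = -15.100270
  sinθ=0.096618, cosθ=0.995322
  F = (M+m)·ẍ + m·l·cosθ·θ̈ − m·l·sinθ·θ̇² = 16.020473 + -3.179461 − 0.001333 = 12.839680
step 3→4:
  ẍ = (ẋ'−ẋ)/dt = (2.338110260−1.979188892)/0.035502 = 10.109891
  θ̈ = (θ̇'−θ̇)/dt = (-1.329686658−-0.791420903)/0.035502 = -15.161561
  sinθ=0.087592, cosθ=0.996156
  F = (M+m)·ẍ + m·l·cosθ·θ̈ − m·l·sinθ·θ̇² = 15.925910 + -3.195044 − 0.011606 = 12.719260

F_0 = -9.764988 N
F_1 = 1.659863 N
F_2 = 12.839680 N
F_3 = 12.719260 N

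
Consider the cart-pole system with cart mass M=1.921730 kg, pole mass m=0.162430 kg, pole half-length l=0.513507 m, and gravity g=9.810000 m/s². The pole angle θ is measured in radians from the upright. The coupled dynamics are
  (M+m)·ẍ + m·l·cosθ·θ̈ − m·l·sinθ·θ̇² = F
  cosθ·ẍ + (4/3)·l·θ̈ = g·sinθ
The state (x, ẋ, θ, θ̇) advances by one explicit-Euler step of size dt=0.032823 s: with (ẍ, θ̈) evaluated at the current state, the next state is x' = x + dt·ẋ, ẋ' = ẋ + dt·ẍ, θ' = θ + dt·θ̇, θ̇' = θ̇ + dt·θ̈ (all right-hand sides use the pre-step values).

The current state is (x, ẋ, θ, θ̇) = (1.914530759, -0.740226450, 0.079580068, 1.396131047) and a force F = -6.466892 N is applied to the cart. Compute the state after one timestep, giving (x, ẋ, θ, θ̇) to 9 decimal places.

sinθ=0.079496098, cosθ=0.996835177
temp = (F + m·l·θ̇²·sinθ)/(M+m) = (-6.466892 + 0.012924412)/2.084160 = -3.096675681
θ̈ = (g·sinθ − cosθ·temp)/(l·(4/3 − m·cos²θ/(M+m))) = 5.995783836
ẍ = temp − m·l·θ̈·cosθ/(M+m) = -3.335870010
Euler: x'=1.914530759+0.032823·-0.740226450=1.890234306, ẋ'=-0.740226450+0.032823·-3.335870010=-0.849719711
       θ'=0.079580068+0.032823·1.396131047=0.125405277, θ̇'=1.396131047+0.032823·5.995783836=1.592930660

(1.890234306, -0.849719711, 0.125405277, 1.592930660)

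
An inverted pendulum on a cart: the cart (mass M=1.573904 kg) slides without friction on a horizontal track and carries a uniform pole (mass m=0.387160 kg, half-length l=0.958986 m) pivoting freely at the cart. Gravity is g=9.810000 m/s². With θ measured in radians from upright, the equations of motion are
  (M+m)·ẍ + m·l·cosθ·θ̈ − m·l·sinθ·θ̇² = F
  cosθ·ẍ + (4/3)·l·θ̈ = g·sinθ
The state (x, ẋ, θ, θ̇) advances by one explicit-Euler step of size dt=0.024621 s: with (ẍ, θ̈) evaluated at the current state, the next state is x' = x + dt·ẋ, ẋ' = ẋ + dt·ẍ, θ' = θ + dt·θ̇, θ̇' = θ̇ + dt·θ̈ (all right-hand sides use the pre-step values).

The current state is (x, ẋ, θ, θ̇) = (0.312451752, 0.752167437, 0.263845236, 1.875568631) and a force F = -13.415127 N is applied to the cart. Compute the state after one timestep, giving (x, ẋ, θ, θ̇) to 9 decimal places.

sinθ=0.260794640, cosθ=0.965394301
temp = (F + m·l·θ̇²·sinθ)/(M+m) = (-13.415127 + 0.340617793)/1.961064 = -6.667048708
θ̈ = (g·sinθ − cosθ·temp)/(l·(4/3 − m·cos²θ/(M+m))) = 8.160713587
ẍ = temp − m·l·θ̈·cosθ/(M+m) = -8.158619421
Euler: x'=0.312451752+0.024621·0.752167437=0.330970866, ẋ'=0.752167437+0.024621·-8.158619421=0.551294068
       θ'=0.263845236+0.024621·1.875568631=0.310023611, θ̇'=1.875568631+0.024621·8.160713587=2.076493560

(0.330970866, 0.551294068, 0.310023611, 2.076493560)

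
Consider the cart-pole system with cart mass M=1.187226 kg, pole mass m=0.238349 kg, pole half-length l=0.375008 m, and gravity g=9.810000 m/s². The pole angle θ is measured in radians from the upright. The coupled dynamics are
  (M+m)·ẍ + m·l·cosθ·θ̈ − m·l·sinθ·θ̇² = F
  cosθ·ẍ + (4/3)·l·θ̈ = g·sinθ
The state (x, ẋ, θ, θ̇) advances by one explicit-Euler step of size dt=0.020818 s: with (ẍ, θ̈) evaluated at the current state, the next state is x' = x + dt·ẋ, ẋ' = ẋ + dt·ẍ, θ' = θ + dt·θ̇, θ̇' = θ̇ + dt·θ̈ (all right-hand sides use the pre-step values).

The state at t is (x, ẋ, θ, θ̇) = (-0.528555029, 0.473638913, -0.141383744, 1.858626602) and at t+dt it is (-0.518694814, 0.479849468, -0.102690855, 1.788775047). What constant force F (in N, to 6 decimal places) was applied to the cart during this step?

F = 0.171879 N

ẍ = (ẋ'−ẋ)/dt = (0.479849468−0.473638913)/0.020818 = 0.298326
θ̈ = (θ̇'−θ̇)/dt = (1.788775047−1.858626602)/0.020818 = -3.355344
sinθ=-0.140913, cosθ=0.990022
F = (M+m)·ẍ + m·l·cosθ·θ̈ − m·l·sinθ·θ̇² = 0.425286 + -0.296917 − -0.043510 = 0.171879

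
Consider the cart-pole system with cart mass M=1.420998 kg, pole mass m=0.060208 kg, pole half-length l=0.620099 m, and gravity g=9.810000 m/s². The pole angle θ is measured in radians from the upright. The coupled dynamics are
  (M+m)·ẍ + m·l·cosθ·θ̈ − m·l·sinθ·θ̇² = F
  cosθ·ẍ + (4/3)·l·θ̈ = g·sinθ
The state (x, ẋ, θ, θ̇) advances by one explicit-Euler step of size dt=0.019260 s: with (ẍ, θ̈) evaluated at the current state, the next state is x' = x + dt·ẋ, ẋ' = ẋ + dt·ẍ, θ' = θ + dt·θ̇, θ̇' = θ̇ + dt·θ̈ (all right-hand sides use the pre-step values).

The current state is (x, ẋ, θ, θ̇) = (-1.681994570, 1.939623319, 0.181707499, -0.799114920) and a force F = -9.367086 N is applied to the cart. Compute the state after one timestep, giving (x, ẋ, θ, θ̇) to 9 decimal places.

sinθ=0.180709224, cosθ=0.983536566
temp = (F + m·l·θ̇²·sinθ)/(M+m) = (-9.367086 + 0.004308380)/1.481206 = -6.321050293
θ̈ = (g·sinθ − cosθ·temp)/(l·(4/3 − m·cos²θ/(M+m))) = 9.957106230
ẍ = temp − m·l·θ̈·cosθ/(M+m) = -6.567894773
Euler: x'=-1.681994570+0.019260·1.939623319=-1.644637425, ẋ'=1.939623319+0.019260·-6.567894773=1.813125666
       θ'=0.181707499+0.019260·-0.799114920=0.166316546, θ̇'=-0.799114920+0.019260·9.957106230=-0.607341054

(-1.644637425, 1.813125666, 0.166316546, -0.607341054)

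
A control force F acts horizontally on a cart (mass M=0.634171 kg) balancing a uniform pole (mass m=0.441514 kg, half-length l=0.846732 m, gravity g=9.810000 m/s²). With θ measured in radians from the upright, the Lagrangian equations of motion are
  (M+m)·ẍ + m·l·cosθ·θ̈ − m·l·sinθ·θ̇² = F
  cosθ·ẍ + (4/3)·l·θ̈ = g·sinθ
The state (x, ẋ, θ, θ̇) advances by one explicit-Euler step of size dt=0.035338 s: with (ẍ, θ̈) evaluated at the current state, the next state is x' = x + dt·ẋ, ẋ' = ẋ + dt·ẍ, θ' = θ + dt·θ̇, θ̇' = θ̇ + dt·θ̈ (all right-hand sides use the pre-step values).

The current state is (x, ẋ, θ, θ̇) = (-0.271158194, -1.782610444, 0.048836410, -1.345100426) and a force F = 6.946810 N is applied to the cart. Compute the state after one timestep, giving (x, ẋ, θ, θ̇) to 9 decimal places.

(-0.334152082, -1.459192307, 0.001303251, -1.616239365)

sinθ=0.048817000, cosθ=0.998807740
temp = (F + m·l·θ̇²·sinθ)/(M+m) = (6.946810 + 0.033019535)/1.075685 = 6.488730005
θ̈ = (g·sinθ − cosθ·temp)/(l·(4/3 − m·cos²θ/(M+m))) = -7.672730177
ẍ = temp − m·l·θ̈·cosθ/(M+m) = 9.152134721
Euler: x'=-0.271158194+0.035338·-1.782610444=-0.334152082, ẋ'=-1.782610444+0.035338·9.152134721=-1.459192307
       θ'=0.048836410+0.035338·-1.345100426=0.001303251, θ̇'=-1.345100426+0.035338·-7.672730177=-1.616239365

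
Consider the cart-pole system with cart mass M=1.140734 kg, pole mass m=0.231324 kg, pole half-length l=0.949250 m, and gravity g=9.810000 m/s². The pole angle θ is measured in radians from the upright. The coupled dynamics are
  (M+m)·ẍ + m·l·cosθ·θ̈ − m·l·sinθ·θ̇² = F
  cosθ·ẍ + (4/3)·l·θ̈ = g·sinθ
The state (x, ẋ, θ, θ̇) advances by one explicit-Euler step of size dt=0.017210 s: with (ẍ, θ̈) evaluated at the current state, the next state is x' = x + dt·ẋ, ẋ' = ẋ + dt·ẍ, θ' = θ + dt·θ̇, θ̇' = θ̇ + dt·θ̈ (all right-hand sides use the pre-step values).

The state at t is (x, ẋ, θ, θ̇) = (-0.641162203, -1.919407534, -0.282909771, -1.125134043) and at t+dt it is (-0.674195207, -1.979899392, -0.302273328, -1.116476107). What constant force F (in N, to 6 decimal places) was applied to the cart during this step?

ẍ = (ẋ'−ẋ)/dt = (-1.979899392−-1.919407534)/0.017210 = -3.514925
θ̈ = (θ̇'−θ̇)/dt = (-1.116476107−-1.125134043)/0.017210 = 0.503076
sinθ=-0.279151, cosθ=0.960247
F = (M+m)·ẍ + m·l·cosθ·θ̈ − m·l·sinθ·θ̇² = -4.822681 + 0.106076 − -0.077598 = -4.639007

F = -4.639007 N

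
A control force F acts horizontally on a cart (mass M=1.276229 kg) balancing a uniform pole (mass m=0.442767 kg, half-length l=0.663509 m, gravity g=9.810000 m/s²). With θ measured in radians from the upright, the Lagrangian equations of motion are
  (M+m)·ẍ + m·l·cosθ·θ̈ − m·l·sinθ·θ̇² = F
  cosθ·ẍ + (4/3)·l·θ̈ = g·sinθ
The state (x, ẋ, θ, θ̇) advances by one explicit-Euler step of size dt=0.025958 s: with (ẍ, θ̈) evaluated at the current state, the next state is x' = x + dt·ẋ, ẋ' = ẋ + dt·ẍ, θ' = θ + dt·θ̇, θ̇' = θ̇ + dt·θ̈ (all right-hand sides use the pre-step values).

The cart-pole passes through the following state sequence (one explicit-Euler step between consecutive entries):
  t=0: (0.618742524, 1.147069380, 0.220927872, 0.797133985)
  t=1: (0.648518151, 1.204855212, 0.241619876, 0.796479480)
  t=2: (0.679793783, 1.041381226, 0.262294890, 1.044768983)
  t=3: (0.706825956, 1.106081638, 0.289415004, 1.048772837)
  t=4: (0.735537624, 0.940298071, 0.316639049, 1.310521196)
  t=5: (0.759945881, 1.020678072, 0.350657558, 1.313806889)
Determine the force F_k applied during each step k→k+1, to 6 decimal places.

F_0 = 3.778571 N
F_1 = -8.141809 N
F_2 = 4.245218 N
F_3 = -8.231635 N
F_4 = 5.201172 N

step 0→1:
  ẍ = (ẋ'−ẋ)/dt = (1.204855212−1.147069380)/0.025958 = 2.226128
  θ̈ = (θ̇'−θ̇)/dt = (0.796479480−0.797133985)/0.025958 = -0.025214
  sinθ=0.219135, cosθ=0.975695
  F = (M+m)·ẍ + m·l·cosθ·θ̈ − m·l·sinθ·θ̇² = 3.826705 + -0.007227 − 0.040907 = 3.778571
step 1→2:
  ẍ = (ẋ'−ẋ)/dt = (1.041381226−1.204855212)/0.025958 = -6.297634
  θ̈ = (θ̇'−θ̇)/dt = (1.044768983−0.796479480)/0.025958 = 9.565047
  sinθ=0.239276, cosθ=0.970952
  F = (M+m)·ẍ + m·l·cosθ·θ̈ − m·l·sinθ·θ̇² = -10.825608 + 2.728392 − 0.044593 = -8.141809
step 2→3:
  ẍ = (ẋ'−ẋ)/dt = (1.106081638−1.041381226)/0.025958 = 2.492504
  θ̈ = (θ̇'−θ̇)/dt = (1.048772837−1.044768983)/0.025958 = 0.154244
  sinθ=0.259298, cosθ=0.965797
  F = (M+m)·ẍ + m·l·cosθ·θ̈ − m·l·sinθ·θ̇² = 4.284604 + 0.043764 − 0.083150 = 4.245218
step 3→4:
  ẍ = (ẋ'−ẋ)/dt = (0.940298071−1.106081638)/0.025958 = -6.386608
  θ̈ = (θ̇'−θ̇)/dt = (1.310521196−1.048772837)/0.025958 = 10.083533
  sinθ=0.285392, cosθ=0.958411
  F = (M+m)·ẍ + m·l·cosθ·θ̈ − m·l·sinθ·θ̇² = -10.978553 + 2.839139 − 0.092220 = -8.231635
step 4→5:
  ẍ = (ẋ'−ẋ)/dt = (1.020678072−0.940298071)/0.025958 = 3.096541
  θ̈ = (θ̇'−θ̇)/dt = (1.313806889−1.310521196)/0.025958 = 0.126577
  sinθ=0.311374, cosθ=0.950287
  F = (M+m)·ẍ + m·l·cosθ·θ̈ − m·l·sinθ·θ̇² = 5.322941 + 0.035337 − 0.157106 = 5.201172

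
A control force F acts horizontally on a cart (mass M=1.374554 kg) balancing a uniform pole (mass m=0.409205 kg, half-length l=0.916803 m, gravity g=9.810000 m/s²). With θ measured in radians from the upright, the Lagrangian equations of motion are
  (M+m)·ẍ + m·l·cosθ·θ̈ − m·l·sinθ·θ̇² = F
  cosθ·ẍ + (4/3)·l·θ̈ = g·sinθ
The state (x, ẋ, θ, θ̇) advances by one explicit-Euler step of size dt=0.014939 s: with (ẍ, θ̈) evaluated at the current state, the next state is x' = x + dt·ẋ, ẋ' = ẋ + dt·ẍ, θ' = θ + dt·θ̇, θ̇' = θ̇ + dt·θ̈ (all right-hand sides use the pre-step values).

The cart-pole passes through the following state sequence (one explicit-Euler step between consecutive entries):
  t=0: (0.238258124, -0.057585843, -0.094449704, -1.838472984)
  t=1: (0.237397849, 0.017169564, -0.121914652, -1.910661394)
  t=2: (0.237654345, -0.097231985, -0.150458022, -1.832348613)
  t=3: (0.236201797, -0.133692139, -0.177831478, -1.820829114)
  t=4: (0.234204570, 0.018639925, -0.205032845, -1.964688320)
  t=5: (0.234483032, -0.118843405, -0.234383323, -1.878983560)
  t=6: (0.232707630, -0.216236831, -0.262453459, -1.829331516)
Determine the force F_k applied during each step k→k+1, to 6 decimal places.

F_0 = 7.240821 N
F_1 = -11.541255 N
F_2 = -3.878624 N
F_3 = 14.853170 N
F_4 = -14.013857 N
F_5 = -10.108628 N

step 0→1:
  ẍ = (ẋ'−ẋ)/dt = (0.017169564−-0.057585843)/0.014939 = 5.004044
  θ̈ = (θ̇'−θ̇)/dt = (-1.910661394−-1.838472984)/0.014939 = -4.832212
  sinθ=-0.094309, cosθ=0.995543
  F = (M+m)·ẍ + m·l·cosθ·θ̈ − m·l·sinθ·θ̇² = 8.926008 + -1.804774 − -0.119588 = 7.240821
step 1→2:
  ẍ = (ẋ'−ẋ)/dt = (-0.097231985−0.017169564)/0.014939 = -7.657912
  θ̈ = (θ̇'−θ̇)/dt = (-1.832348613−-1.910661394)/0.014939 = 5.242170
  sinθ=-0.121613, cosθ=0.992578
  F = (M+m)·ẍ + m·l·cosθ·θ̈ − m·l·sinθ·θ̇² = -13.659870 + 1.952057 − -0.166557 = -11.541255
step 2→3:
  ẍ = (ẋ'−ẋ)/dt = (-0.133692139−-0.097231985)/0.014939 = -2.440602
  θ̈ = (θ̇'−θ̇)/dt = (-1.820829114−-1.832348613)/0.014939 = 0.771102
  sinθ=-0.149891, cosθ=0.988703
  F = (M+m)·ẍ + m·l·cosθ·θ̈ − m·l·sinθ·θ̇² = -4.353446 + 0.286019 − -0.188803 = -3.878624
step 3→4:
  ẍ = (ẋ'−ẋ)/dt = (0.018639925−-0.133692139)/0.014939 = 10.196938
  θ̈ = (θ̇'−θ̇)/dt = (-1.964688320−-1.820829114)/0.014939 = -9.629775
  sinθ=-0.176896, cosθ=0.984230
  F = (M+m)·ẍ + m·l·cosθ·θ̈ − m·l·sinθ·θ̇² = 18.188881 + -3.555736 − -0.220025 = 14.853170
step 4→5:
  ẍ = (ẋ'−ẋ)/dt = (-0.118843405−0.018639925)/0.014939 = -9.202981
  θ̈ = (θ̇'−θ̇)/dt = (-1.878983560−-1.964688320)/0.014939 = 5.736981
  sinθ=-0.203599, cosθ=0.979054
  F = (M+m)·ẍ + m·l·cosθ·θ̈ − m·l·sinθ·θ̇² = -16.415900 + 2.107207 − -0.294836 = -14.013857
step 5→6:
  ẍ = (ẋ'−ẋ)/dt = (-0.216236831−-0.118843405)/0.014939 = -6.519407
  θ̈ = (θ̇'−θ̇)/dt = (-1.829331516−-1.878983560)/0.014939 = 3.323652
  sinθ=-0.232243, cosθ=0.972658
  F = (M+m)·ẍ + m·l·cosθ·θ̈ − m·l·sinθ·θ̇² = -11.629051 + 1.212810 − -0.307614 = -10.108628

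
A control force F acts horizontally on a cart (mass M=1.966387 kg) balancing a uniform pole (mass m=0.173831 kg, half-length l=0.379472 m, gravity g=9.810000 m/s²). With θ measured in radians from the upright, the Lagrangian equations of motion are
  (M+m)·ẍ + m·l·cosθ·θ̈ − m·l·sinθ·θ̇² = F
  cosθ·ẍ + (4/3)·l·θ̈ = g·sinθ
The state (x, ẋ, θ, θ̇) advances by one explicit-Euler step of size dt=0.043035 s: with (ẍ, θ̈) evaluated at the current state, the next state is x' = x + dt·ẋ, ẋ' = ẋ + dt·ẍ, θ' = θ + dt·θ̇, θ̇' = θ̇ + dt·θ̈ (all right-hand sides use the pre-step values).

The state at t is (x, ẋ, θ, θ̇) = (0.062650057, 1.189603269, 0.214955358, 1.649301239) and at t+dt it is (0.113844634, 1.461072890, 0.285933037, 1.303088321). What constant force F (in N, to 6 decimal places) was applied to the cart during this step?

F = 12.944000 N

ẍ = (ẋ'−ẋ)/dt = (1.461072890−1.189603269)/0.043035 = 6.308112
θ̈ = (θ̇'−θ̇)/dt = (1.303088321−1.649301239)/0.043035 = -8.044915
sinθ=0.213304, cosθ=0.976986
F = (M+m)·ẍ + m·l·cosθ·θ̈ − m·l·sinθ·θ̇² = 13.500736 + -0.518462 − 0.038274 = 12.944000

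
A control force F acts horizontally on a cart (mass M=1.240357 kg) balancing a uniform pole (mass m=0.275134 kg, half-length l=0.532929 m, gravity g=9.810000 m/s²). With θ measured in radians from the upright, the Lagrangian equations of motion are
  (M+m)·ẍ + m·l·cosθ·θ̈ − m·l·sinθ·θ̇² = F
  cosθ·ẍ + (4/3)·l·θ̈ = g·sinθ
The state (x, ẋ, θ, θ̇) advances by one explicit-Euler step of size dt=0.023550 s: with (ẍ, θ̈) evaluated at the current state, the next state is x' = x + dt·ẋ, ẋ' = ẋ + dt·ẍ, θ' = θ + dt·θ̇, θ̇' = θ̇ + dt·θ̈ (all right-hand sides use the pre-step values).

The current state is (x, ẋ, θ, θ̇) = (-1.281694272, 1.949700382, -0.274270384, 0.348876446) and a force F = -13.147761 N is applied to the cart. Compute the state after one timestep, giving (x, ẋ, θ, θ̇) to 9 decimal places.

(-1.235778828, 1.725189742, -0.266054344, 0.564965874)

sinθ=-0.270844664, cosθ=0.962623066
temp = (F + m·l·θ̇²·sinθ)/(M+m) = (-13.147761 + -0.004833672)/1.515491 = -8.678767919
θ̈ = (g·sinθ − cosθ·temp)/(l·(4/3 − m·cos²θ/(M+m))) = 9.175771886
ẍ = temp − m·l·θ̈·cosθ/(M+m) = -9.533360516
Euler: x'=-1.281694272+0.023550·1.949700382=-1.235778828, ẋ'=1.949700382+0.023550·-9.533360516=1.725189742
       θ'=-0.274270384+0.023550·0.348876446=-0.266054344, θ̇'=0.348876446+0.023550·9.175771886=0.564965874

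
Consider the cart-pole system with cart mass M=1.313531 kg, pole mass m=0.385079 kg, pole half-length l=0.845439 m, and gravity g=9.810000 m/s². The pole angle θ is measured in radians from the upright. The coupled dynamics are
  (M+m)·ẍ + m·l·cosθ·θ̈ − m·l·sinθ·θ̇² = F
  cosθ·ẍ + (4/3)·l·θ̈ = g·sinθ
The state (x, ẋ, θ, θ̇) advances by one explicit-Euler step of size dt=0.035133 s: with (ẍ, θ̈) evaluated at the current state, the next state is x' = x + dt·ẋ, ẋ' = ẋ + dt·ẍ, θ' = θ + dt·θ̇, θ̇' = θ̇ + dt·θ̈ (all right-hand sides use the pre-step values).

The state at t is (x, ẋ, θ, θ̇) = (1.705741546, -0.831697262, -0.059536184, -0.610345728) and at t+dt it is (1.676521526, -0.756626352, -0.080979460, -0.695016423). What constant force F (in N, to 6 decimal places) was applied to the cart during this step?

ẍ = (ẋ'−ẋ)/dt = (-0.756626352−-0.831697262)/0.035133 = 2.136763
θ̈ = (θ̇'−θ̇)/dt = (-0.695016423−-0.610345728)/0.035133 = -2.410005
sinθ=-0.059501, cosθ=0.998228
F = (M+m)·ẍ + m·l·cosθ·θ̈ − m·l·sinθ·θ̇² = 3.629528 + -0.783213 − -0.007216 = 2.853531

F = 2.853531 N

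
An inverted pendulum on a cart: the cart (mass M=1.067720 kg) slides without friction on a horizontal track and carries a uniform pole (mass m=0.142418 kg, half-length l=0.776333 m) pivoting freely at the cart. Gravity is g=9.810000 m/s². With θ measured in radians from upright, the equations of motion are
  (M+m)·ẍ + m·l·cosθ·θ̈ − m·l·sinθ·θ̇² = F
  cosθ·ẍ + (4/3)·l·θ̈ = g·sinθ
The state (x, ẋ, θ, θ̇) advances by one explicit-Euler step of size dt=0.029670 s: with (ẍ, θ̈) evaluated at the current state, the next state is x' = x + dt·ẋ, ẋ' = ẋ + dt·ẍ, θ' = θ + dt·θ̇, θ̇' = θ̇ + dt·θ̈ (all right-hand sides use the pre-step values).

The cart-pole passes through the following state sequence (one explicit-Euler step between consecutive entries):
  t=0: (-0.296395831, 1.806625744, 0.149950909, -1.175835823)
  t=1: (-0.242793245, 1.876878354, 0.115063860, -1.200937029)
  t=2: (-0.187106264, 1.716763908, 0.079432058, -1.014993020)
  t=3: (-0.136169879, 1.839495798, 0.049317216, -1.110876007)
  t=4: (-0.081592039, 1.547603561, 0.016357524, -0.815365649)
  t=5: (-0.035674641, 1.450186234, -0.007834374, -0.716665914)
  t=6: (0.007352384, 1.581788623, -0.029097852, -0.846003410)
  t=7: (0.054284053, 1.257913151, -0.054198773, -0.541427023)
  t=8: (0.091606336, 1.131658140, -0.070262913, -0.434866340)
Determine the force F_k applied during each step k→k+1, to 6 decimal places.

F_0 = 2.750039 N
F_1 = -5.860500 N
F_2 = 4.640600 N
F_3 = -10.812148 N
F_4 = -3.606772 N
F_5 = 4.886102 N
F_6 = -12.072964 N
F_7 = -4.751245 N

step 0→1:
  ẍ = (ẋ'−ẋ)/dt = (1.876878354−1.806625744)/0.029670 = 2.367799
  θ̈ = (θ̇'−θ̇)/dt = (-1.200937029−-1.175835823)/0.029670 = -0.846013
  sinθ=0.149390, cosθ=0.988778
  F = (M+m)·ẍ + m·l·cosθ·θ̈ − m·l·sinθ·θ̇² = 2.865364 + -0.092489 − 0.022836 = 2.750039
step 1→2:
  ẍ = (ẋ'−ẋ)/dt = (1.716763908−1.876878354)/0.029670 = -5.396510
  θ̈ = (θ̇'−θ̇)/dt = (-1.014993020−-1.200937029)/0.029670 = 6.267071
  sinθ=0.114810, cosθ=0.993387
  F = (M+m)·ẍ + m·l·cosθ·θ̈ − m·l·sinθ·θ̇² = -6.530522 + 0.688329 − 0.018308 = -5.860500
step 2→3:
  ẍ = (ẋ'−ẋ)/dt = (1.839495798−1.716763908)/0.029670 = 4.136565
  θ̈ = (θ̇'−θ̇)/dt = (-1.110876007−-1.014993020)/0.029670 = -3.231648
  sinθ=0.079349, cosθ=0.996847
  F = (M+m)·ẍ + m·l·cosθ·θ̈ − m·l·sinθ·θ̇² = 5.005815 + -0.356177 − 0.009038 = 4.640600
step 3→4:
  ẍ = (ẋ'−ẋ)/dt = (1.547603561−1.839495798)/0.029670 = -9.837959
  θ̈ = (θ̇'−θ̇)/dt = (-0.815365649−-1.110876007)/0.029670 = 9.959904
  sinθ=0.049297, cosθ=0.998784
  F = (M+m)·ẍ + m·l·cosθ·θ̈ − m·l·sinθ·θ̇² = -11.905288 + 1.099866 − 0.006726 = -10.812148
step 4→5:
  ẍ = (ẋ'−ẋ)/dt = (1.450186234−1.547603561)/0.029670 = -3.283361
  θ̈ = (θ̇'−θ̇)/dt = (-0.716665914−-0.815365649)/0.029670 = 3.326584
  sinθ=0.016357, cosθ=0.999866
  F = (M+m)·ẍ + m·l·cosθ·θ̈ − m·l·sinθ·θ̇² = -3.973320 + 0.367750 − 0.001202 = -3.606772
step 5→6:
  ẍ = (ẋ'−ẋ)/dt = (1.581788623−1.450186234)/0.029670 = 4.435537
  θ̈ = (θ̇'−θ̇)/dt = (-0.846003410−-0.716665914)/0.029670 = -4.359201
  sinθ=-0.007834, cosθ=0.999969
  F = (M+m)·ẍ + m·l·cosθ·θ̈ − m·l·sinθ·θ̇² = 5.367612 + -0.481955 − -0.000445 = 4.886102
step 6→7:
  ẍ = (ẋ'−ẋ)/dt = (1.257913151−1.581788623)/0.029670 = -10.915924
  θ̈ = (θ̇'−θ̇)/dt = (-0.541427023−-0.846003410)/0.029670 = 10.265466
  sinθ=-0.029094, cosθ=0.999577
  F = (M+m)·ẍ + m·l·cosθ·θ̈ − m·l·sinθ·θ̇² = -13.209775 + 1.134508 − -0.002302 = -12.072964
step 7→8:
  ẍ = (ẋ'−ẋ)/dt = (1.131658140−1.257913151)/0.029670 = -4.255309
  θ̈ = (θ̇'−θ̇)/dt = (-0.434866340−-0.541427023)/0.029670 = 3.591530
  sinθ=-0.054172, cosθ=0.998532
  F = (M+m)·ẍ + m·l·cosθ·θ̈ − m·l·sinθ·θ̇² = -5.149511 + 0.396510 − -0.001756 = -4.751245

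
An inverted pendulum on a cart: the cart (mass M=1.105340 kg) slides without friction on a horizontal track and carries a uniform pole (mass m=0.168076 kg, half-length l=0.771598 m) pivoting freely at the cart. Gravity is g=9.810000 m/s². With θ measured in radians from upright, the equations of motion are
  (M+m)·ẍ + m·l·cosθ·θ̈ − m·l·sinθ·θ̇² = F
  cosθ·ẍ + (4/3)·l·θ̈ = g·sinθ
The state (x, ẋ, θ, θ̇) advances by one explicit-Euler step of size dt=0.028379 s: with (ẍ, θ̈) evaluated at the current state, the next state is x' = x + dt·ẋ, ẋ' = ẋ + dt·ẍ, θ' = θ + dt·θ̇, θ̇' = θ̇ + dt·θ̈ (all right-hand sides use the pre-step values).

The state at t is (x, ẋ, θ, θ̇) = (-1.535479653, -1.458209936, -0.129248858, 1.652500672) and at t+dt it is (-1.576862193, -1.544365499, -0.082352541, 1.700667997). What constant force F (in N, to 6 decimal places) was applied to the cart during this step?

ẍ = (ẋ'−ẋ)/dt = (-1.544365499−-1.458209936)/0.028379 = -3.035891
θ̈ = (θ̇'−θ̇)/dt = (1.700667997−1.652500672)/0.028379 = 1.697288
sinθ=-0.128889, cosθ=0.991659
F = (M+m)·ẍ + m·l·cosθ·θ̈ − m·l·sinθ·θ̇² = -3.865953 + 0.218280 − -0.045645 = -3.602027

F = -3.602027 N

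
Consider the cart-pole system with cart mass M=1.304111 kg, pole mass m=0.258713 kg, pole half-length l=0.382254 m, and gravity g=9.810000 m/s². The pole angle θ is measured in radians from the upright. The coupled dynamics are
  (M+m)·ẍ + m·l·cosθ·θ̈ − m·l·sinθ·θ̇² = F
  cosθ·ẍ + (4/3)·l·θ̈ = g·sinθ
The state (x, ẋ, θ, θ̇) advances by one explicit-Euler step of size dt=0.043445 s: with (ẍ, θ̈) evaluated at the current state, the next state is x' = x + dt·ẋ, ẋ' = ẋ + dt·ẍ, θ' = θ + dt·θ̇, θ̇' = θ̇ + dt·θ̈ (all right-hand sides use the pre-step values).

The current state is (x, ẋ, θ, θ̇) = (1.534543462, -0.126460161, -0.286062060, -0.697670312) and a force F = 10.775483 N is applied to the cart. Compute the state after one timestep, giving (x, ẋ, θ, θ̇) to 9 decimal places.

sinθ=-0.282176511, cosθ=0.959362505
temp = (F + m·l·θ̇²·sinθ)/(M+m) = (10.775483 + -0.013582873)/1.562824 = 6.886188161
θ̈ = (g·sinθ − cosθ·temp)/(l·(4/3 − m·cos²θ/(M+m))) = -20.766171579
ẍ = temp − m·l·θ̈·cosθ/(M+m) = 8.146852297
Euler: x'=1.534543462+0.043445·-0.126460161=1.529049400, ẋ'=-0.126460161+0.043445·8.146852297=0.227479837
       θ'=-0.286062060+0.043445·-0.697670312=-0.316372347, θ̇'=-0.697670312+0.043445·-20.766171579=-1.599856636

(1.529049400, 0.227479837, -0.316372347, -1.599856636)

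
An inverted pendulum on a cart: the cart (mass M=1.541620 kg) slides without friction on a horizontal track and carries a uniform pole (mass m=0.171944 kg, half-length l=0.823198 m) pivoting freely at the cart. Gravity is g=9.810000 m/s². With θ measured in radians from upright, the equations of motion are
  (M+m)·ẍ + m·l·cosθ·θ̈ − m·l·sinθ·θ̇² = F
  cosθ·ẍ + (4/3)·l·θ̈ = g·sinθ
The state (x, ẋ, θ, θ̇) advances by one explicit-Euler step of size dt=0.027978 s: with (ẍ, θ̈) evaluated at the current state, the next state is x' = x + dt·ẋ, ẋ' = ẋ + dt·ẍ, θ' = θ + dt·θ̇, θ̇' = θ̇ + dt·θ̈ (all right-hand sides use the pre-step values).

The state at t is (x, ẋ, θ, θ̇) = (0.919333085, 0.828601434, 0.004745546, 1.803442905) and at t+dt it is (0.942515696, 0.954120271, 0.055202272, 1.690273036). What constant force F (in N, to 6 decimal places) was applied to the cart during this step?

F = 7.112914 N

ẍ = (ẋ'−ẋ)/dt = (0.954120271−0.828601434)/0.027978 = 4.486341
θ̈ = (θ̇'−θ̇)/dt = (1.690273036−1.803442905)/0.027978 = -4.044959
sinθ=0.004746, cosθ=0.999989
F = (M+m)·ẍ + m·l·cosθ·θ̈ − m·l·sinθ·θ̇² = 7.687632 + -0.572533 − 0.002185 = 7.112914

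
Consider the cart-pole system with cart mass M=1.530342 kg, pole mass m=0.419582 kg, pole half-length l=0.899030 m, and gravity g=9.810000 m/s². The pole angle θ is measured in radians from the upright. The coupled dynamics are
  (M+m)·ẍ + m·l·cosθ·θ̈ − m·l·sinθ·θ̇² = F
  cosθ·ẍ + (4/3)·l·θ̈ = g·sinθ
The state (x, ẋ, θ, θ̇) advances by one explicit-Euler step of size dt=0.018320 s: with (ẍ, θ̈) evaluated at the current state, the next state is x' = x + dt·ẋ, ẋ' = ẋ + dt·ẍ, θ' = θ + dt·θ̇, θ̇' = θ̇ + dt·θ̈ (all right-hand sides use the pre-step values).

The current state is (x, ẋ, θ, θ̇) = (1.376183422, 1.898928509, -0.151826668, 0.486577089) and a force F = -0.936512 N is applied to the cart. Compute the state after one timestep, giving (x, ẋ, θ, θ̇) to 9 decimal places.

(1.410971792, 1.893479824, -0.142912576, 0.468394616)

sinθ=-0.151244039, cosθ=0.988496455
temp = (F + m·l·θ̇²·sinθ)/(M+m) = (-0.936512 + -0.013507426)/1.949924 = -0.487208438
θ̈ = (g·sinθ − cosθ·temp)/(l·(4/3 − m·cos²θ/(M+m))) = -0.992493090
ẍ = temp − m·l·θ̈·cosθ/(M+m) = -0.297417289
Euler: x'=1.376183422+0.018320·1.898928509=1.410971792, ẋ'=1.898928509+0.018320·-0.297417289=1.893479824
       θ'=-0.151826668+0.018320·0.486577089=-0.142912576, θ̇'=0.486577089+0.018320·-0.992493090=0.468394616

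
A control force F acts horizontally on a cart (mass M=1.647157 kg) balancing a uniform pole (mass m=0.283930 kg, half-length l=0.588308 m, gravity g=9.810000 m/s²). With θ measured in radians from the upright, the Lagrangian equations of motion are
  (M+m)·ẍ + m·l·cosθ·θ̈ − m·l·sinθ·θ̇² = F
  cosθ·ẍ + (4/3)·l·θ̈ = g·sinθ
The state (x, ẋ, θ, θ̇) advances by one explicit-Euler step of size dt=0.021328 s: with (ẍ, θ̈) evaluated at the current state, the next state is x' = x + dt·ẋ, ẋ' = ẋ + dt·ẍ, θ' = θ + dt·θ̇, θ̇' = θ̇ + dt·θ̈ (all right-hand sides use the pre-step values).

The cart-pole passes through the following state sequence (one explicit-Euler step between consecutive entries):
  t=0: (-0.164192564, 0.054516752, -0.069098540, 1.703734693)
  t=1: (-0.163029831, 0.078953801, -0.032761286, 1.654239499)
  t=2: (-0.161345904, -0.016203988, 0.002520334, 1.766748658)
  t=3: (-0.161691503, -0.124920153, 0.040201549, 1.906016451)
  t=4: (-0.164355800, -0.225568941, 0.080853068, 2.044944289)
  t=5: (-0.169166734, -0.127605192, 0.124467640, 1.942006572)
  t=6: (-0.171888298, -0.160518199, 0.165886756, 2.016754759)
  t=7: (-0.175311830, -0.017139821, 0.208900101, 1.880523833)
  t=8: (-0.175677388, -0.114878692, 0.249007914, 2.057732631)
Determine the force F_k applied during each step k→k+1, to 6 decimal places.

step 0→1:
  ẍ = (ẋ'−ẋ)/dt = (0.078953801−0.054516752)/0.021328 = 1.145773
  θ̈ = (θ̇'−θ̇)/dt = (1.654239499−1.703734693)/0.021328 = -2.320667
  sinθ=-0.069044, cosθ=0.997614
  F = (M+m)·ẍ + m·l·cosθ·θ̈ − m·l·sinθ·θ̇² = 2.212588 + -0.386715 − -0.033477 = 1.859349
step 1→2:
  ẍ = (ẋ'−ẋ)/dt = (-0.016203988−0.078953801)/0.021328 = -4.461637
  θ̈ = (θ̇'−θ̇)/dt = (1.766748658−1.654239499)/0.021328 = 5.275186
  sinθ=-0.032755, cosθ=0.999463
  F = (M+m)·ẍ + m·l·cosθ·θ̈ − m·l·sinθ·θ̇² = -8.615809 + 0.880685 − -0.014973 = -7.720151
step 2→3:
  ẍ = (ẋ'−ẋ)/dt = (-0.124920153−-0.016203988)/0.021328 = -5.097345
  θ̈ = (θ̇'−θ̇)/dt = (1.906016451−1.766748658)/0.021328 = 6.529810
  sinθ=0.002520, cosθ=0.999997
  F = (M+m)·ẍ + m·l·cosθ·θ̈ − m·l·sinθ·θ̇² = -9.843416 + 1.090725 − 0.001314 = -8.754005
step 3→4:
  ẍ = (ẋ'−ẋ)/dt = (-0.225568941−-0.124920153)/0.021328 = -4.719092
  θ̈ = (θ̇'−θ̇)/dt = (2.044944289−1.906016451)/0.021328 = 6.513871
  sinθ=0.040191, cosθ=0.999192
  F = (M+m)·ẍ + m·l·cosθ·θ̈ − m·l·sinθ·θ̇² = -9.112977 + 1.087187 − 0.024389 = -8.050179
step 4→5:
  ẍ = (ẋ'−ẋ)/dt = (-0.127605192−-0.225568941)/0.021328 = 4.593199
  θ̈ = (θ̇'−θ̇)/dt = (1.942006572−2.044944289)/0.021328 = -4.826412
  sinθ=0.080765, cosθ=0.996733
  F = (M+m)·ẍ + m·l·cosθ·θ̈ − m·l·sinθ·θ̇² = 8.869867 + -0.803562 − 0.056416 = 8.009889
step 5→6:
  ẍ = (ẋ'−ẋ)/dt = (-0.160518199−-0.127605192)/0.021328 = -1.543183
  θ̈ = (θ̇'−θ̇)/dt = (2.016754759−1.942006572)/0.021328 = 3.504697
  sinθ=0.124147, cosθ=0.992264
  F = (M+m)·ẍ + m·l·cosθ·θ̈ − m·l·sinθ·θ̇² = -2.980021 + 0.580890 − 0.078208 = -2.477339
step 6→7:
  ẍ = (ẋ'−ẋ)/dt = (-0.017139821−-0.160518199)/0.021328 = 6.722542
  θ̈ = (θ̇'−θ̇)/dt = (1.880523833−2.016754759)/0.021328 = -6.387421
  sinθ=0.165127, cosθ=0.986272
  F = (M+m)·ẍ + m·l·cosθ·θ̈ − m·l·sinθ·θ̇² = 12.981814 + -1.052297 − 0.112186 = 11.817330
step 7→8:
  ẍ = (ẋ'−ẋ)/dt = (-0.114878692−-0.017139821)/0.021328 = -4.582655
  θ̈ = (θ̇'−θ̇)/dt = (2.057732631−1.880523833)/0.021328 = 8.308740
  sinθ=0.207384, cosθ=0.978260
  F = (M+m)·ẍ + m·l·cosθ·θ̈ − m·l·sinθ·θ̇² = -8.849506 + 1.357705 − 0.122504 = -7.614305

F_0 = 1.859349 N
F_1 = -7.720151 N
F_2 = -8.754005 N
F_3 = -8.050179 N
F_4 = 8.009889 N
F_5 = -2.477339 N
F_6 = 11.817330 N
F_7 = -7.614305 N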